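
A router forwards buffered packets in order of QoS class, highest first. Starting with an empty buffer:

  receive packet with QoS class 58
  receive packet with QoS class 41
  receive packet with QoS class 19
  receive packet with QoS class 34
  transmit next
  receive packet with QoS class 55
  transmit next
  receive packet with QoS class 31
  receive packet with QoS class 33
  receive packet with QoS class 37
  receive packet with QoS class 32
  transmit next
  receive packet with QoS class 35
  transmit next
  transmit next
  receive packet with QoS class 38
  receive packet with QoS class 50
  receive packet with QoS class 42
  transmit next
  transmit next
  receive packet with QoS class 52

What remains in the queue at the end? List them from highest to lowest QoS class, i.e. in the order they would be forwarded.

[52, 38, 34, 33, 32, 31, 19]

insert 58 → {58}
insert 41 → {58, 41}
insert 19 → {58, 41, 19}
insert 34 → {58, 41, 34, 19}
transmit next → 58; now {41, 34, 19}
insert 55 → {55, 41, 34, 19}
transmit next → 55; now {41, 34, 19}
insert 31 → {41, 34, 31, 19}
insert 33 → {41, 34, 33, 31, 19}
insert 37 → {41, 37, 34, 33, 31, 19}
insert 32 → {41, 37, 34, 33, 32, 31, 19}
transmit next → 41; now {37, 34, 33, 32, 31, 19}
insert 35 → {37, 35, 34, 33, 32, 31, 19}
transmit next → 37; now {35, 34, 33, 32, 31, 19}
transmit next → 35; now {34, 33, 32, 31, 19}
insert 38 → {38, 34, 33, 32, 31, 19}
insert 50 → {50, 38, 34, 33, 32, 31, 19}
insert 42 → {50, 42, 38, 34, 33, 32, 31, 19}
transmit next → 50; now {42, 38, 34, 33, 32, 31, 19}
transmit next → 42; now {38, 34, 33, 32, 31, 19}
insert 52 → {52, 38, 34, 33, 32, 31, 19}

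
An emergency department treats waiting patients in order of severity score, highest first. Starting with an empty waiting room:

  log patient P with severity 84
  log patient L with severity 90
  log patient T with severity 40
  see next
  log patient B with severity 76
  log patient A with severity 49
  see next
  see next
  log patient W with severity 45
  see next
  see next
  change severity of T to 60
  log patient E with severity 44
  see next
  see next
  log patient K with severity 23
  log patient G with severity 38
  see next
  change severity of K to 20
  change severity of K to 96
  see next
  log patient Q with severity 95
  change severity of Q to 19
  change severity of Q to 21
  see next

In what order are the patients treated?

add P (severity 84) → {P:84}
add L (severity 90) → {L:90, P:84}
add T (severity 40) → {L:90, P:84, T:40}
see next → L; now {P:84, T:40}
add B (severity 76) → {P:84, B:76, T:40}
add A (severity 49) → {P:84, B:76, A:49, T:40}
see next → P; now {B:76, A:49, T:40}
see next → B; now {A:49, T:40}
add W (severity 45) → {A:49, W:45, T:40}
see next → A; now {W:45, T:40}
see next → W; now {T:40}
update T to severity 60 → {T:60}
add E (severity 44) → {T:60, E:44}
see next → T; now {E:44}
see next → E; now {}
add K (severity 23) → {K:23}
add G (severity 38) → {G:38, K:23}
see next → G; now {K:23}
update K to severity 20 → {K:20}
update K to severity 96 → {K:96}
see next → K; now {}
add Q (severity 95) → {Q:95}
update Q to severity 19 → {Q:19}
update Q to severity 21 → {Q:21}
see next → Q; now {}

[L, P, B, A, W, T, E, G, K, Q]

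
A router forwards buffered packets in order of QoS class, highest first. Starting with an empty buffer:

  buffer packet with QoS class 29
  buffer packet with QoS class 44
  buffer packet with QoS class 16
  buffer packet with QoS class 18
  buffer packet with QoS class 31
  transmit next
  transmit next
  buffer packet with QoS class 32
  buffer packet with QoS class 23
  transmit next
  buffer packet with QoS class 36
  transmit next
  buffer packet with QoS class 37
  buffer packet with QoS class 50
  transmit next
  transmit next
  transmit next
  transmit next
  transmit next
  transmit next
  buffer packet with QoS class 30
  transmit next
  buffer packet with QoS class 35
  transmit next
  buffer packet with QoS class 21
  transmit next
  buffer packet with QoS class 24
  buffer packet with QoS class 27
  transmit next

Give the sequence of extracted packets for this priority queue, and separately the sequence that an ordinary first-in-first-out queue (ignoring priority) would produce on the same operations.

priority queue: [44, 31, 32, 36, 50, 37, 29, 23, 18, 16, 30, 35, 21, 27]; FIFO queue: 29 → 44 → 16 → 18 → 31 → 32 → 23 → 36 → 37 → 50 → 30 → 35 → 21 → 24

insert 29 → {29}
insert 44 → {44, 29}
insert 16 → {44, 29, 16}
insert 18 → {44, 29, 18, 16}
insert 31 → {44, 31, 29, 18, 16}
transmit next → 44; now {31, 29, 18, 16}
transmit next → 31; now {29, 18, 16}
insert 32 → {32, 29, 18, 16}
insert 23 → {32, 29, 23, 18, 16}
transmit next → 32; now {29, 23, 18, 16}
insert 36 → {36, 29, 23, 18, 16}
transmit next → 36; now {29, 23, 18, 16}
insert 37 → {37, 29, 23, 18, 16}
insert 50 → {50, 37, 29, 23, 18, 16}
transmit next → 50; now {37, 29, 23, 18, 16}
transmit next → 37; now {29, 23, 18, 16}
transmit next → 29; now {23, 18, 16}
transmit next → 23; now {18, 16}
transmit next → 18; now {16}
transmit next → 16; now {}
insert 30 → {30}
transmit next → 30; now {}
insert 35 → {35}
transmit next → 35; now {}
insert 21 → {21}
transmit next → 21; now {}
insert 24 → {24}
insert 27 → {27, 24}
transmit next → 27; now {24}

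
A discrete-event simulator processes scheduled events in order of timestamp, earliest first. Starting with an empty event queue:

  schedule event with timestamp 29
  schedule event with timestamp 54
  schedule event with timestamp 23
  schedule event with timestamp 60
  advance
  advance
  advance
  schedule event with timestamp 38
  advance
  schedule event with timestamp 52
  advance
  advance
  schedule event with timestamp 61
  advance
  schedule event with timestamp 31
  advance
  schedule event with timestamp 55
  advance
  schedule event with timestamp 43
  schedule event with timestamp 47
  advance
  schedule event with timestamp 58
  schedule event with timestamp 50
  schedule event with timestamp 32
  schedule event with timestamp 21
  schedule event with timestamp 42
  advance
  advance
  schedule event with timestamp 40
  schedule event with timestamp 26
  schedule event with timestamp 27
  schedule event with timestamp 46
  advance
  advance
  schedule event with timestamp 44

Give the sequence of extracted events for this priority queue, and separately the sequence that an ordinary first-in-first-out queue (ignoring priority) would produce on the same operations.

priority queue: 23, 29, 54, 38, 52, 60, 61, 31, 55, 43, 21, 32, 26, 27; FIFO queue: [29, 54, 23, 60, 38, 52, 61, 31, 55, 43, 47, 58, 50, 32]

insert 29 → {29}
insert 54 → {29, 54}
insert 23 → {23, 29, 54}
insert 60 → {23, 29, 54, 60}
advance → 23; now {29, 54, 60}
advance → 29; now {54, 60}
advance → 54; now {60}
insert 38 → {38, 60}
advance → 38; now {60}
insert 52 → {52, 60}
advance → 52; now {60}
advance → 60; now {}
insert 61 → {61}
advance → 61; now {}
insert 31 → {31}
advance → 31; now {}
insert 55 → {55}
advance → 55; now {}
insert 43 → {43}
insert 47 → {43, 47}
advance → 43; now {47}
insert 58 → {47, 58}
insert 50 → {47, 50, 58}
insert 32 → {32, 47, 50, 58}
insert 21 → {21, 32, 47, 50, 58}
insert 42 → {21, 32, 42, 47, 50, 58}
advance → 21; now {32, 42, 47, 50, 58}
advance → 32; now {42, 47, 50, 58}
insert 40 → {40, 42, 47, 50, 58}
insert 26 → {26, 40, 42, 47, 50, 58}
insert 27 → {26, 27, 40, 42, 47, 50, 58}
insert 46 → {26, 27, 40, 42, 46, 47, 50, 58}
advance → 26; now {27, 40, 42, 46, 47, 50, 58}
advance → 27; now {40, 42, 46, 47, 50, 58}
insert 44 → {40, 42, 44, 46, 47, 50, 58}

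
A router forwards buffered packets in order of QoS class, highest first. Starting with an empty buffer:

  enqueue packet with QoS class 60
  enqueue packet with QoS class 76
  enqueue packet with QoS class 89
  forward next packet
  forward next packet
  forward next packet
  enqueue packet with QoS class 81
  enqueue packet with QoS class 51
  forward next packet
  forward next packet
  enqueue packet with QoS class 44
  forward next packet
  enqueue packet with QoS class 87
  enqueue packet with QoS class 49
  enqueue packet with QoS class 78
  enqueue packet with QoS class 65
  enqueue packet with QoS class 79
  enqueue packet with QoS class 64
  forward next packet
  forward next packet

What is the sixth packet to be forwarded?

insert 60 → {60}
insert 76 → {76, 60}
insert 89 → {89, 76, 60}
forward next packet → 89; now {76, 60}
forward next packet → 76; now {60}
forward next packet → 60; now {}
insert 81 → {81}
insert 51 → {81, 51}
forward next packet → 81; now {51}
forward next packet → 51; now {}
insert 44 → {44}
forward next packet → 44; now {}
insert 87 → {87}
insert 49 → {87, 49}
insert 78 → {87, 78, 49}
insert 65 → {87, 78, 65, 49}
insert 79 → {87, 79, 78, 65, 49}
insert 64 → {87, 79, 78, 65, 64, 49}
forward next packet → 87; now {79, 78, 65, 64, 49}
forward next packet → 79; now {78, 65, 64, 49}

44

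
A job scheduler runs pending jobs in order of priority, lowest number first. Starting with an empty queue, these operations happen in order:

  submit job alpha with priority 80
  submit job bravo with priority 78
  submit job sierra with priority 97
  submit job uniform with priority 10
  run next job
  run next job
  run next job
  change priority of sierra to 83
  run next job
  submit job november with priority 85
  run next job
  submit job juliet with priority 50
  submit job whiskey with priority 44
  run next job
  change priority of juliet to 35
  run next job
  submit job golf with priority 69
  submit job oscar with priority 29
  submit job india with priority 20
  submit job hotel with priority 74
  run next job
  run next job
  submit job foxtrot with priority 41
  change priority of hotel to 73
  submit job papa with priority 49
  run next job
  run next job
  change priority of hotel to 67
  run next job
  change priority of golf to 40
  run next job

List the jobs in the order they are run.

uniform → bravo → alpha → sierra → november → whiskey → juliet → india → oscar → foxtrot → papa → hotel → golf

add alpha (priority 80) → {alpha:80}
add bravo (priority 78) → {bravo:78, alpha:80}
add sierra (priority 97) → {bravo:78, alpha:80, sierra:97}
add uniform (priority 10) → {uniform:10, bravo:78, alpha:80, sierra:97}
run next job → uniform; now {bravo:78, alpha:80, sierra:97}
run next job → bravo; now {alpha:80, sierra:97}
run next job → alpha; now {sierra:97}
update sierra to priority 83 → {sierra:83}
run next job → sierra; now {}
add november (priority 85) → {november:85}
run next job → november; now {}
add juliet (priority 50) → {juliet:50}
add whiskey (priority 44) → {whiskey:44, juliet:50}
run next job → whiskey; now {juliet:50}
update juliet to priority 35 → {juliet:35}
run next job → juliet; now {}
add golf (priority 69) → {golf:69}
add oscar (priority 29) → {oscar:29, golf:69}
add india (priority 20) → {india:20, oscar:29, golf:69}
add hotel (priority 74) → {india:20, oscar:29, golf:69, hotel:74}
run next job → india; now {oscar:29, golf:69, hotel:74}
run next job → oscar; now {golf:69, hotel:74}
add foxtrot (priority 41) → {foxtrot:41, golf:69, hotel:74}
update hotel to priority 73 → {foxtrot:41, golf:69, hotel:73}
add papa (priority 49) → {foxtrot:41, papa:49, golf:69, hotel:73}
run next job → foxtrot; now {papa:49, golf:69, hotel:73}
run next job → papa; now {golf:69, hotel:73}
update hotel to priority 67 → {hotel:67, golf:69}
run next job → hotel; now {golf:69}
update golf to priority 40 → {golf:40}
run next job → golf; now {}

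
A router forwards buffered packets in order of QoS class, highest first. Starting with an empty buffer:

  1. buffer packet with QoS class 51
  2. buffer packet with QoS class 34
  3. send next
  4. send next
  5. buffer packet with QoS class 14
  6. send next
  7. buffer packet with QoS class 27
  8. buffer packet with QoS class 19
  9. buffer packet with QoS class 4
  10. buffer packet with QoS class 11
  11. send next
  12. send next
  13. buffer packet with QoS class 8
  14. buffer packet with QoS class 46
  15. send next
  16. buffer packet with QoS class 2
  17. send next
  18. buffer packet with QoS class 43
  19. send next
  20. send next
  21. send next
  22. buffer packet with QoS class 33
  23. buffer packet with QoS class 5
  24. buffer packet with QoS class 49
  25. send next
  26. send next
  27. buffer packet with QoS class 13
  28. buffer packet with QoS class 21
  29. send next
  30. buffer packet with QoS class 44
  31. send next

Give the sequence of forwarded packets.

51 → 34 → 14 → 27 → 19 → 46 → 11 → 43 → 8 → 4 → 49 → 33 → 21 → 44

insert 51 → {51}
insert 34 → {51, 34}
send next → 51; now {34}
send next → 34; now {}
insert 14 → {14}
send next → 14; now {}
insert 27 → {27}
insert 19 → {27, 19}
insert 4 → {27, 19, 4}
insert 11 → {27, 19, 11, 4}
send next → 27; now {19, 11, 4}
send next → 19; now {11, 4}
insert 8 → {11, 8, 4}
insert 46 → {46, 11, 8, 4}
send next → 46; now {11, 8, 4}
insert 2 → {11, 8, 4, 2}
send next → 11; now {8, 4, 2}
insert 43 → {43, 8, 4, 2}
send next → 43; now {8, 4, 2}
send next → 8; now {4, 2}
send next → 4; now {2}
insert 33 → {33, 2}
insert 5 → {33, 5, 2}
insert 49 → {49, 33, 5, 2}
send next → 49; now {33, 5, 2}
send next → 33; now {5, 2}
insert 13 → {13, 5, 2}
insert 21 → {21, 13, 5, 2}
send next → 21; now {13, 5, 2}
insert 44 → {44, 13, 5, 2}
send next → 44; now {13, 5, 2}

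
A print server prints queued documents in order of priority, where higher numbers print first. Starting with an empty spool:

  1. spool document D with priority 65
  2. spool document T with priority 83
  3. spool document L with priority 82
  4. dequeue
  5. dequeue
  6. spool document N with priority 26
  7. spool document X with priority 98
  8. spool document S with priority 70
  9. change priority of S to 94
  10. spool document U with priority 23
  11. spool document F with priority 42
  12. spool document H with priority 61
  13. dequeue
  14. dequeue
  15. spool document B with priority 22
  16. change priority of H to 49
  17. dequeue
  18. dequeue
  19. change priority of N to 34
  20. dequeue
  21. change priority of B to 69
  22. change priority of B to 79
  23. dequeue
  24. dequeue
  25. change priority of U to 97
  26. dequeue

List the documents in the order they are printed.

[T, L, X, S, D, H, F, B, N, U]

add D (priority 65) → {D:65}
add T (priority 83) → {T:83, D:65}
add L (priority 82) → {T:83, L:82, D:65}
dequeue → T; now {L:82, D:65}
dequeue → L; now {D:65}
add N (priority 26) → {D:65, N:26}
add X (priority 98) → {X:98, D:65, N:26}
add S (priority 70) → {X:98, S:70, D:65, N:26}
update S to priority 94 → {X:98, S:94, D:65, N:26}
add U (priority 23) → {X:98, S:94, D:65, N:26, U:23}
add F (priority 42) → {X:98, S:94, D:65, F:42, N:26, U:23}
add H (priority 61) → {X:98, S:94, D:65, H:61, F:42, N:26, U:23}
dequeue → X; now {S:94, D:65, H:61, F:42, N:26, U:23}
dequeue → S; now {D:65, H:61, F:42, N:26, U:23}
add B (priority 22) → {D:65, H:61, F:42, N:26, U:23, B:22}
update H to priority 49 → {D:65, H:49, F:42, N:26, U:23, B:22}
dequeue → D; now {H:49, F:42, N:26, U:23, B:22}
dequeue → H; now {F:42, N:26, U:23, B:22}
update N to priority 34 → {F:42, N:34, U:23, B:22}
dequeue → F; now {N:34, U:23, B:22}
update B to priority 69 → {B:69, N:34, U:23}
update B to priority 79 → {B:79, N:34, U:23}
dequeue → B; now {N:34, U:23}
dequeue → N; now {U:23}
update U to priority 97 → {U:97}
dequeue → U; now {}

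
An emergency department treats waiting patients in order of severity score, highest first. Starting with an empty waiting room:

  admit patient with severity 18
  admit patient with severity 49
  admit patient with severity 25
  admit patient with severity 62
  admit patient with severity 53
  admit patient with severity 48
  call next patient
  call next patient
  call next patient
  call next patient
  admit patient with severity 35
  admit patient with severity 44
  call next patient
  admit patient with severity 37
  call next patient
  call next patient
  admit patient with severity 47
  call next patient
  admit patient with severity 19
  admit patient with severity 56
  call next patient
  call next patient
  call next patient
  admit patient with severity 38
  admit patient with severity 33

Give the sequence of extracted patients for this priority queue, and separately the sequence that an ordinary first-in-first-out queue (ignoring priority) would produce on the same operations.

insert 18 → {18}
insert 49 → {49, 18}
insert 25 → {49, 25, 18}
insert 62 → {62, 49, 25, 18}
insert 53 → {62, 53, 49, 25, 18}
insert 48 → {62, 53, 49, 48, 25, 18}
call next patient → 62; now {53, 49, 48, 25, 18}
call next patient → 53; now {49, 48, 25, 18}
call next patient → 49; now {48, 25, 18}
call next patient → 48; now {25, 18}
insert 35 → {35, 25, 18}
insert 44 → {44, 35, 25, 18}
call next patient → 44; now {35, 25, 18}
insert 37 → {37, 35, 25, 18}
call next patient → 37; now {35, 25, 18}
call next patient → 35; now {25, 18}
insert 47 → {47, 25, 18}
call next patient → 47; now {25, 18}
insert 19 → {25, 19, 18}
insert 56 → {56, 25, 19, 18}
call next patient → 56; now {25, 19, 18}
call next patient → 25; now {19, 18}
call next patient → 19; now {18}
insert 38 → {38, 18}
insert 33 → {38, 33, 18}

priority queue: 62 → 53 → 49 → 48 → 44 → 37 → 35 → 47 → 56 → 25 → 19; FIFO queue: [18, 49, 25, 62, 53, 48, 35, 44, 37, 47, 19]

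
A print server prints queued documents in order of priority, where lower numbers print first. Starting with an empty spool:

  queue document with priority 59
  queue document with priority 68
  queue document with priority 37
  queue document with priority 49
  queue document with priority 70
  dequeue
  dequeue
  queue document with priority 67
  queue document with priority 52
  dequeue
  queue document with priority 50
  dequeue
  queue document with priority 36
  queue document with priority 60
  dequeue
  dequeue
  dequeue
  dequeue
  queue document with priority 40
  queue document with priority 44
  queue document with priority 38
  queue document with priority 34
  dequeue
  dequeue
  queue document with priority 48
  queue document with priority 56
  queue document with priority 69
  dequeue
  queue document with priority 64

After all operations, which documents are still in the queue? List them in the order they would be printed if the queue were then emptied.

[44, 48, 56, 64, 68, 69, 70]

insert 59 → {59}
insert 68 → {59, 68}
insert 37 → {37, 59, 68}
insert 49 → {37, 49, 59, 68}
insert 70 → {37, 49, 59, 68, 70}
dequeue → 37; now {49, 59, 68, 70}
dequeue → 49; now {59, 68, 70}
insert 67 → {59, 67, 68, 70}
insert 52 → {52, 59, 67, 68, 70}
dequeue → 52; now {59, 67, 68, 70}
insert 50 → {50, 59, 67, 68, 70}
dequeue → 50; now {59, 67, 68, 70}
insert 36 → {36, 59, 67, 68, 70}
insert 60 → {36, 59, 60, 67, 68, 70}
dequeue → 36; now {59, 60, 67, 68, 70}
dequeue → 59; now {60, 67, 68, 70}
dequeue → 60; now {67, 68, 70}
dequeue → 67; now {68, 70}
insert 40 → {40, 68, 70}
insert 44 → {40, 44, 68, 70}
insert 38 → {38, 40, 44, 68, 70}
insert 34 → {34, 38, 40, 44, 68, 70}
dequeue → 34; now {38, 40, 44, 68, 70}
dequeue → 38; now {40, 44, 68, 70}
insert 48 → {40, 44, 48, 68, 70}
insert 56 → {40, 44, 48, 56, 68, 70}
insert 69 → {40, 44, 48, 56, 68, 69, 70}
dequeue → 40; now {44, 48, 56, 68, 69, 70}
insert 64 → {44, 48, 56, 64, 68, 69, 70}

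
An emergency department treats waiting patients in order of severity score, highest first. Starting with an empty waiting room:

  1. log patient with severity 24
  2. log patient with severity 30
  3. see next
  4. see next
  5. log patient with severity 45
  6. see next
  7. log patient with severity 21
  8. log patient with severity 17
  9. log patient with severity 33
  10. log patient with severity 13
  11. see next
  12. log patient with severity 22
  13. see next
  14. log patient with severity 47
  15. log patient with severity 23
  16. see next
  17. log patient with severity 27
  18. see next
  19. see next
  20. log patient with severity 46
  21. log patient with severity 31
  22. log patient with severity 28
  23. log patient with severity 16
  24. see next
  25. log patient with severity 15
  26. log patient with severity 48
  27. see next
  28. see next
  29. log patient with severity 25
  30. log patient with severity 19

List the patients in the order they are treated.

30 → 24 → 45 → 33 → 22 → 47 → 27 → 23 → 46 → 48 → 31

insert 24 → {24}
insert 30 → {30, 24}
see next → 30; now {24}
see next → 24; now {}
insert 45 → {45}
see next → 45; now {}
insert 21 → {21}
insert 17 → {21, 17}
insert 33 → {33, 21, 17}
insert 13 → {33, 21, 17, 13}
see next → 33; now {21, 17, 13}
insert 22 → {22, 21, 17, 13}
see next → 22; now {21, 17, 13}
insert 47 → {47, 21, 17, 13}
insert 23 → {47, 23, 21, 17, 13}
see next → 47; now {23, 21, 17, 13}
insert 27 → {27, 23, 21, 17, 13}
see next → 27; now {23, 21, 17, 13}
see next → 23; now {21, 17, 13}
insert 46 → {46, 21, 17, 13}
insert 31 → {46, 31, 21, 17, 13}
insert 28 → {46, 31, 28, 21, 17, 13}
insert 16 → {46, 31, 28, 21, 17, 16, 13}
see next → 46; now {31, 28, 21, 17, 16, 13}
insert 15 → {31, 28, 21, 17, 16, 15, 13}
insert 48 → {48, 31, 28, 21, 17, 16, 15, 13}
see next → 48; now {31, 28, 21, 17, 16, 15, 13}
see next → 31; now {28, 21, 17, 16, 15, 13}
insert 25 → {28, 25, 21, 17, 16, 15, 13}
insert 19 → {28, 25, 21, 19, 17, 16, 15, 13}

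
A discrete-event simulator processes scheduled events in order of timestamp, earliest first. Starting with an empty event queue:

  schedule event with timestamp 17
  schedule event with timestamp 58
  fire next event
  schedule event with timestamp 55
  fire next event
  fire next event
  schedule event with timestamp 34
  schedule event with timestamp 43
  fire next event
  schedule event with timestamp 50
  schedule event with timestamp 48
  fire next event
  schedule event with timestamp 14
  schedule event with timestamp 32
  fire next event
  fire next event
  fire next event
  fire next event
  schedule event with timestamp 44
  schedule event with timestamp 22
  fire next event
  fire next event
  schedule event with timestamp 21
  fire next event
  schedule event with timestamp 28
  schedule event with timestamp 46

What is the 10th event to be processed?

insert 17 → {17}
insert 58 → {17, 58}
fire next event → 17; now {58}
insert 55 → {55, 58}
fire next event → 55; now {58}
fire next event → 58; now {}
insert 34 → {34}
insert 43 → {34, 43}
fire next event → 34; now {43}
insert 50 → {43, 50}
insert 48 → {43, 48, 50}
fire next event → 43; now {48, 50}
insert 14 → {14, 48, 50}
insert 32 → {14, 32, 48, 50}
fire next event → 14; now {32, 48, 50}
fire next event → 32; now {48, 50}
fire next event → 48; now {50}
fire next event → 50; now {}
insert 44 → {44}
insert 22 → {22, 44}
fire next event → 22; now {44}
fire next event → 44; now {}
insert 21 → {21}
fire next event → 21; now {}
insert 28 → {28}
insert 46 → {28, 46}

22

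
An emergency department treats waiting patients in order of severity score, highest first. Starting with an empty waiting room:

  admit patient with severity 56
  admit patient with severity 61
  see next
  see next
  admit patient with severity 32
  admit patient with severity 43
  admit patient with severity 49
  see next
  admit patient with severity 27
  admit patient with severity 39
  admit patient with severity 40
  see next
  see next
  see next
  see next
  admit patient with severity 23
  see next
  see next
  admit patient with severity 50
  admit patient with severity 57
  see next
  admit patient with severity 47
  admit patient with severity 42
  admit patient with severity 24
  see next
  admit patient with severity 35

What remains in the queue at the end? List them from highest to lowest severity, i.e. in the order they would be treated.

[47, 42, 35, 24]

insert 56 → {56}
insert 61 → {61, 56}
see next → 61; now {56}
see next → 56; now {}
insert 32 → {32}
insert 43 → {43, 32}
insert 49 → {49, 43, 32}
see next → 49; now {43, 32}
insert 27 → {43, 32, 27}
insert 39 → {43, 39, 32, 27}
insert 40 → {43, 40, 39, 32, 27}
see next → 43; now {40, 39, 32, 27}
see next → 40; now {39, 32, 27}
see next → 39; now {32, 27}
see next → 32; now {27}
insert 23 → {27, 23}
see next → 27; now {23}
see next → 23; now {}
insert 50 → {50}
insert 57 → {57, 50}
see next → 57; now {50}
insert 47 → {50, 47}
insert 42 → {50, 47, 42}
insert 24 → {50, 47, 42, 24}
see next → 50; now {47, 42, 24}
insert 35 → {47, 42, 35, 24}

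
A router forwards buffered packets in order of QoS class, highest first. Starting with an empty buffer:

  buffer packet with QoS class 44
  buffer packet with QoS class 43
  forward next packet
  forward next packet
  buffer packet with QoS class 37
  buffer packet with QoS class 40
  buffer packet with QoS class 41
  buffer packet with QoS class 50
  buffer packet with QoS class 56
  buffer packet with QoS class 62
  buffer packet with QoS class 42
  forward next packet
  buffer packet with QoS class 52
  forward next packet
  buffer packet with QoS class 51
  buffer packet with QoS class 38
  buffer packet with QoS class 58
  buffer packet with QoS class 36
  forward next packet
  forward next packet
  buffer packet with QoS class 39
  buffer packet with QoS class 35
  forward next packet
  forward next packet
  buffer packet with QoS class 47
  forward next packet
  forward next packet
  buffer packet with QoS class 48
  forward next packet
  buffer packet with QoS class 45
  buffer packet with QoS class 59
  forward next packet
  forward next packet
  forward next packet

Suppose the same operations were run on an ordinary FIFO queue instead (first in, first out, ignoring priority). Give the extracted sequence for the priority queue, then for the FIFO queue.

insert 44 → {44}
insert 43 → {44, 43}
forward next packet → 44; now {43}
forward next packet → 43; now {}
insert 37 → {37}
insert 40 → {40, 37}
insert 41 → {41, 40, 37}
insert 50 → {50, 41, 40, 37}
insert 56 → {56, 50, 41, 40, 37}
insert 62 → {62, 56, 50, 41, 40, 37}
insert 42 → {62, 56, 50, 42, 41, 40, 37}
forward next packet → 62; now {56, 50, 42, 41, 40, 37}
insert 52 → {56, 52, 50, 42, 41, 40, 37}
forward next packet → 56; now {52, 50, 42, 41, 40, 37}
insert 51 → {52, 51, 50, 42, 41, 40, 37}
insert 38 → {52, 51, 50, 42, 41, 40, 38, 37}
insert 58 → {58, 52, 51, 50, 42, 41, 40, 38, 37}
insert 36 → {58, 52, 51, 50, 42, 41, 40, 38, 37, 36}
forward next packet → 58; now {52, 51, 50, 42, 41, 40, 38, 37, 36}
forward next packet → 52; now {51, 50, 42, 41, 40, 38, 37, 36}
insert 39 → {51, 50, 42, 41, 40, 39, 38, 37, 36}
insert 35 → {51, 50, 42, 41, 40, 39, 38, 37, 36, 35}
forward next packet → 51; now {50, 42, 41, 40, 39, 38, 37, 36, 35}
forward next packet → 50; now {42, 41, 40, 39, 38, 37, 36, 35}
insert 47 → {47, 42, 41, 40, 39, 38, 37, 36, 35}
forward next packet → 47; now {42, 41, 40, 39, 38, 37, 36, 35}
forward next packet → 42; now {41, 40, 39, 38, 37, 36, 35}
insert 48 → {48, 41, 40, 39, 38, 37, 36, 35}
forward next packet → 48; now {41, 40, 39, 38, 37, 36, 35}
insert 45 → {45, 41, 40, 39, 38, 37, 36, 35}
insert 59 → {59, 45, 41, 40, 39, 38, 37, 36, 35}
forward next packet → 59; now {45, 41, 40, 39, 38, 37, 36, 35}
forward next packet → 45; now {41, 40, 39, 38, 37, 36, 35}
forward next packet → 41; now {40, 39, 38, 37, 36, 35}

priority queue: [44, 43, 62, 56, 58, 52, 51, 50, 47, 42, 48, 59, 45, 41]; FIFO queue: 44, 43, 37, 40, 41, 50, 56, 62, 42, 52, 51, 38, 58, 36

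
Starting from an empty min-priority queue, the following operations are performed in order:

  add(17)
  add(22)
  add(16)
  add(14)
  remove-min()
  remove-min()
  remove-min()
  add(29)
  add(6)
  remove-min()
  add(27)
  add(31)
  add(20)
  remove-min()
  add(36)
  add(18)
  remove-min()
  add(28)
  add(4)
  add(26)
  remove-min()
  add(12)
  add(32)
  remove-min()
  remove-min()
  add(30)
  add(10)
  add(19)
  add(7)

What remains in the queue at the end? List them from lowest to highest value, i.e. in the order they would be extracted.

insert 17 → {17}
insert 22 → {17, 22}
insert 16 → {16, 17, 22}
insert 14 → {14, 16, 17, 22}
remove-min → 14; now {16, 17, 22}
remove-min → 16; now {17, 22}
remove-min → 17; now {22}
insert 29 → {22, 29}
insert 6 → {6, 22, 29}
remove-min → 6; now {22, 29}
insert 27 → {22, 27, 29}
insert 31 → {22, 27, 29, 31}
insert 20 → {20, 22, 27, 29, 31}
remove-min → 20; now {22, 27, 29, 31}
insert 36 → {22, 27, 29, 31, 36}
insert 18 → {18, 22, 27, 29, 31, 36}
remove-min → 18; now {22, 27, 29, 31, 36}
insert 28 → {22, 27, 28, 29, 31, 36}
insert 4 → {4, 22, 27, 28, 29, 31, 36}
insert 26 → {4, 22, 26, 27, 28, 29, 31, 36}
remove-min → 4; now {22, 26, 27, 28, 29, 31, 36}
insert 12 → {12, 22, 26, 27, 28, 29, 31, 36}
insert 32 → {12, 22, 26, 27, 28, 29, 31, 32, 36}
remove-min → 12; now {22, 26, 27, 28, 29, 31, 32, 36}
remove-min → 22; now {26, 27, 28, 29, 31, 32, 36}
insert 30 → {26, 27, 28, 29, 30, 31, 32, 36}
insert 10 → {10, 26, 27, 28, 29, 30, 31, 32, 36}
insert 19 → {10, 19, 26, 27, 28, 29, 30, 31, 32, 36}
insert 7 → {7, 10, 19, 26, 27, 28, 29, 30, 31, 32, 36}

[7, 10, 19, 26, 27, 28, 29, 30, 31, 32, 36]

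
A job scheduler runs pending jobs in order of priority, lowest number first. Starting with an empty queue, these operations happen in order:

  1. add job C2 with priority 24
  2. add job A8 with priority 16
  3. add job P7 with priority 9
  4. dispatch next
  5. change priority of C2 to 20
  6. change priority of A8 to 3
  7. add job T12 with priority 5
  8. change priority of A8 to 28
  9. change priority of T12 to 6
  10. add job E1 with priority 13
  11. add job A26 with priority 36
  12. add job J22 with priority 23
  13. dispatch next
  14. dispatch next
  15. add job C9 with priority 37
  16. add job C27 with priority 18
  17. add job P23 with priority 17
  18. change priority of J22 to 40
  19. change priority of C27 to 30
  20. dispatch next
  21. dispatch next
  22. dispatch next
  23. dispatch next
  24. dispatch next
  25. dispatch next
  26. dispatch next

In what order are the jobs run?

add C2 (priority 24) → {C2:24}
add A8 (priority 16) → {A8:16, C2:24}
add P7 (priority 9) → {P7:9, A8:16, C2:24}
dispatch next → P7; now {A8:16, C2:24}
update C2 to priority 20 → {A8:16, C2:20}
update A8 to priority 3 → {A8:3, C2:20}
add T12 (priority 5) → {A8:3, T12:5, C2:20}
update A8 to priority 28 → {T12:5, C2:20, A8:28}
update T12 to priority 6 → {T12:6, C2:20, A8:28}
add E1 (priority 13) → {T12:6, E1:13, C2:20, A8:28}
add A26 (priority 36) → {T12:6, E1:13, C2:20, A8:28, A26:36}
add J22 (priority 23) → {T12:6, E1:13, C2:20, J22:23, A8:28, A26:36}
dispatch next → T12; now {E1:13, C2:20, J22:23, A8:28, A26:36}
dispatch next → E1; now {C2:20, J22:23, A8:28, A26:36}
add C9 (priority 37) → {C2:20, J22:23, A8:28, A26:36, C9:37}
add C27 (priority 18) → {C27:18, C2:20, J22:23, A8:28, A26:36, C9:37}
add P23 (priority 17) → {P23:17, C27:18, C2:20, J22:23, A8:28, A26:36, C9:37}
update J22 to priority 40 → {P23:17, C27:18, C2:20, A8:28, A26:36, C9:37, J22:40}
update C27 to priority 30 → {P23:17, C2:20, A8:28, C27:30, A26:36, C9:37, J22:40}
dispatch next → P23; now {C2:20, A8:28, C27:30, A26:36, C9:37, J22:40}
dispatch next → C2; now {A8:28, C27:30, A26:36, C9:37, J22:40}
dispatch next → A8; now {C27:30, A26:36, C9:37, J22:40}
dispatch next → C27; now {A26:36, C9:37, J22:40}
dispatch next → A26; now {C9:37, J22:40}
dispatch next → C9; now {J22:40}
dispatch next → J22; now {}

P7 → T12 → E1 → P23 → C2 → A8 → C27 → A26 → C9 → J22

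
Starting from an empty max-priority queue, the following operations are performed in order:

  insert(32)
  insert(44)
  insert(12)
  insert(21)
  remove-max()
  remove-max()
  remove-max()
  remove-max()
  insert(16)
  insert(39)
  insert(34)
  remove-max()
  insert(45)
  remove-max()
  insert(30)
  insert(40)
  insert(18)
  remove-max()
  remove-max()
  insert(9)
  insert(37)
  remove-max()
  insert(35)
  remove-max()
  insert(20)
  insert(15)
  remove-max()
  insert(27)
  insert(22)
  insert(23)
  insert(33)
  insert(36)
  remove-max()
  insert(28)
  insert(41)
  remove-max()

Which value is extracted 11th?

insert 32 → {32}
insert 44 → {44, 32}
insert 12 → {44, 32, 12}
insert 21 → {44, 32, 21, 12}
remove-max → 44; now {32, 21, 12}
remove-max → 32; now {21, 12}
remove-max → 21; now {12}
remove-max → 12; now {}
insert 16 → {16}
insert 39 → {39, 16}
insert 34 → {39, 34, 16}
remove-max → 39; now {34, 16}
insert 45 → {45, 34, 16}
remove-max → 45; now {34, 16}
insert 30 → {34, 30, 16}
insert 40 → {40, 34, 30, 16}
insert 18 → {40, 34, 30, 18, 16}
remove-max → 40; now {34, 30, 18, 16}
remove-max → 34; now {30, 18, 16}
insert 9 → {30, 18, 16, 9}
insert 37 → {37, 30, 18, 16, 9}
remove-max → 37; now {30, 18, 16, 9}
insert 35 → {35, 30, 18, 16, 9}
remove-max → 35; now {30, 18, 16, 9}
insert 20 → {30, 20, 18, 16, 9}
insert 15 → {30, 20, 18, 16, 15, 9}
remove-max → 30; now {20, 18, 16, 15, 9}
insert 27 → {27, 20, 18, 16, 15, 9}
insert 22 → {27, 22, 20, 18, 16, 15, 9}
insert 23 → {27, 23, 22, 20, 18, 16, 15, 9}
insert 33 → {33, 27, 23, 22, 20, 18, 16, 15, 9}
insert 36 → {36, 33, 27, 23, 22, 20, 18, 16, 15, 9}
remove-max → 36; now {33, 27, 23, 22, 20, 18, 16, 15, 9}
insert 28 → {33, 28, 27, 23, 22, 20, 18, 16, 15, 9}
insert 41 → {41, 33, 28, 27, 23, 22, 20, 18, 16, 15, 9}
remove-max → 41; now {33, 28, 27, 23, 22, 20, 18, 16, 15, 9}

30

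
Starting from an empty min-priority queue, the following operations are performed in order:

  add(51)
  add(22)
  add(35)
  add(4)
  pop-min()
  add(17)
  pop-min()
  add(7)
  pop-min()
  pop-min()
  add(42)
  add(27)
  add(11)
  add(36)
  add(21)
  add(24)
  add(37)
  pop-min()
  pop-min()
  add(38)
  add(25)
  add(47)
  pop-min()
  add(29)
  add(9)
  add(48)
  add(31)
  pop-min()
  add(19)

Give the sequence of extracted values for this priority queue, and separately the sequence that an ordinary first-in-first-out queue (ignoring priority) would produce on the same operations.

priority queue: 4 → 17 → 7 → 22 → 11 → 21 → 24 → 9; FIFO queue: 51, 22, 35, 4, 17, 7, 42, 27

insert 51 → {51}
insert 22 → {22, 51}
insert 35 → {22, 35, 51}
insert 4 → {4, 22, 35, 51}
pop-min → 4; now {22, 35, 51}
insert 17 → {17, 22, 35, 51}
pop-min → 17; now {22, 35, 51}
insert 7 → {7, 22, 35, 51}
pop-min → 7; now {22, 35, 51}
pop-min → 22; now {35, 51}
insert 42 → {35, 42, 51}
insert 27 → {27, 35, 42, 51}
insert 11 → {11, 27, 35, 42, 51}
insert 36 → {11, 27, 35, 36, 42, 51}
insert 21 → {11, 21, 27, 35, 36, 42, 51}
insert 24 → {11, 21, 24, 27, 35, 36, 42, 51}
insert 37 → {11, 21, 24, 27, 35, 36, 37, 42, 51}
pop-min → 11; now {21, 24, 27, 35, 36, 37, 42, 51}
pop-min → 21; now {24, 27, 35, 36, 37, 42, 51}
insert 38 → {24, 27, 35, 36, 37, 38, 42, 51}
insert 25 → {24, 25, 27, 35, 36, 37, 38, 42, 51}
insert 47 → {24, 25, 27, 35, 36, 37, 38, 42, 47, 51}
pop-min → 24; now {25, 27, 35, 36, 37, 38, 42, 47, 51}
insert 29 → {25, 27, 29, 35, 36, 37, 38, 42, 47, 51}
insert 9 → {9, 25, 27, 29, 35, 36, 37, 38, 42, 47, 51}
insert 48 → {9, 25, 27, 29, 35, 36, 37, 38, 42, 47, 48, 51}
insert 31 → {9, 25, 27, 29, 31, 35, 36, 37, 38, 42, 47, 48, 51}
pop-min → 9; now {25, 27, 29, 31, 35, 36, 37, 38, 42, 47, 48, 51}
insert 19 → {19, 25, 27, 29, 31, 35, 36, 37, 38, 42, 47, 48, 51}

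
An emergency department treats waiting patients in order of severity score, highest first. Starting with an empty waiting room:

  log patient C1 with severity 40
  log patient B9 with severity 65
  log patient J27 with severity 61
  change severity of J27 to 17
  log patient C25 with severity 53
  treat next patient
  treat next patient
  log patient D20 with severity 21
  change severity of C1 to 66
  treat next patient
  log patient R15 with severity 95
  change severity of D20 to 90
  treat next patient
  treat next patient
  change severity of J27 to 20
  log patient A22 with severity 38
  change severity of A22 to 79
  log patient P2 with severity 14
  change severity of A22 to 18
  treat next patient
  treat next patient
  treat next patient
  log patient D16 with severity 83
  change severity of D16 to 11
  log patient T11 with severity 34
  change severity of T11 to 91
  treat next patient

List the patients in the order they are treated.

add C1 (severity 40) → {C1:40}
add B9 (severity 65) → {B9:65, C1:40}
add J27 (severity 61) → {B9:65, J27:61, C1:40}
update J27 to severity 17 → {B9:65, C1:40, J27:17}
add C25 (severity 53) → {B9:65, C25:53, C1:40, J27:17}
treat next patient → B9; now {C25:53, C1:40, J27:17}
treat next patient → C25; now {C1:40, J27:17}
add D20 (severity 21) → {C1:40, D20:21, J27:17}
update C1 to severity 66 → {C1:66, D20:21, J27:17}
treat next patient → C1; now {D20:21, J27:17}
add R15 (severity 95) → {R15:95, D20:21, J27:17}
update D20 to severity 90 → {R15:95, D20:90, J27:17}
treat next patient → R15; now {D20:90, J27:17}
treat next patient → D20; now {J27:17}
update J27 to severity 20 → {J27:20}
add A22 (severity 38) → {A22:38, J27:20}
update A22 to severity 79 → {A22:79, J27:20}
add P2 (severity 14) → {A22:79, J27:20, P2:14}
update A22 to severity 18 → {J27:20, A22:18, P2:14}
treat next patient → J27; now {A22:18, P2:14}
treat next patient → A22; now {P2:14}
treat next patient → P2; now {}
add D16 (severity 83) → {D16:83}
update D16 to severity 11 → {D16:11}
add T11 (severity 34) → {T11:34, D16:11}
update T11 to severity 91 → {T11:91, D16:11}
treat next patient → T11; now {D16:11}

[B9, C25, C1, R15, D20, J27, A22, P2, T11]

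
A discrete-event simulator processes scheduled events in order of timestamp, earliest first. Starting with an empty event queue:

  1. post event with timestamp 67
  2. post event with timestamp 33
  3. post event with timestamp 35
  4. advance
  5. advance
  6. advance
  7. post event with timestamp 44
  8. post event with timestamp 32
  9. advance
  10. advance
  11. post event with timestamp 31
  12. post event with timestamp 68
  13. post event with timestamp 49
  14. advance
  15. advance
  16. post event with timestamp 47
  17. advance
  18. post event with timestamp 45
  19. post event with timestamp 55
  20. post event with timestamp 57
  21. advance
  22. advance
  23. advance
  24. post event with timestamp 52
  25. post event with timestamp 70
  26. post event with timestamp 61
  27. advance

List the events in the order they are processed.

33 → 35 → 67 → 32 → 44 → 31 → 49 → 47 → 45 → 55 → 57 → 52

insert 67 → {67}
insert 33 → {33, 67}
insert 35 → {33, 35, 67}
advance → 33; now {35, 67}
advance → 35; now {67}
advance → 67; now {}
insert 44 → {44}
insert 32 → {32, 44}
advance → 32; now {44}
advance → 44; now {}
insert 31 → {31}
insert 68 → {31, 68}
insert 49 → {31, 49, 68}
advance → 31; now {49, 68}
advance → 49; now {68}
insert 47 → {47, 68}
advance → 47; now {68}
insert 45 → {45, 68}
insert 55 → {45, 55, 68}
insert 57 → {45, 55, 57, 68}
advance → 45; now {55, 57, 68}
advance → 55; now {57, 68}
advance → 57; now {68}
insert 52 → {52, 68}
insert 70 → {52, 68, 70}
insert 61 → {52, 61, 68, 70}
advance → 52; now {61, 68, 70}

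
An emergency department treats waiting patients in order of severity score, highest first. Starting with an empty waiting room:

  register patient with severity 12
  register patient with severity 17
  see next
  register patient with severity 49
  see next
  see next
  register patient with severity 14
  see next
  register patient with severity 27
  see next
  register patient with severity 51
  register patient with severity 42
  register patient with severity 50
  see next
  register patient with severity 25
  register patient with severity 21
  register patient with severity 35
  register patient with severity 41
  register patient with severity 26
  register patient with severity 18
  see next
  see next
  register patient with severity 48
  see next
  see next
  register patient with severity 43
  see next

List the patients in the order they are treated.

insert 12 → {12}
insert 17 → {17, 12}
see next → 17; now {12}
insert 49 → {49, 12}
see next → 49; now {12}
see next → 12; now {}
insert 14 → {14}
see next → 14; now {}
insert 27 → {27}
see next → 27; now {}
insert 51 → {51}
insert 42 → {51, 42}
insert 50 → {51, 50, 42}
see next → 51; now {50, 42}
insert 25 → {50, 42, 25}
insert 21 → {50, 42, 25, 21}
insert 35 → {50, 42, 35, 25, 21}
insert 41 → {50, 42, 41, 35, 25, 21}
insert 26 → {50, 42, 41, 35, 26, 25, 21}
insert 18 → {50, 42, 41, 35, 26, 25, 21, 18}
see next → 50; now {42, 41, 35, 26, 25, 21, 18}
see next → 42; now {41, 35, 26, 25, 21, 18}
insert 48 → {48, 41, 35, 26, 25, 21, 18}
see next → 48; now {41, 35, 26, 25, 21, 18}
see next → 41; now {35, 26, 25, 21, 18}
insert 43 → {43, 35, 26, 25, 21, 18}
see next → 43; now {35, 26, 25, 21, 18}

17 → 49 → 12 → 14 → 27 → 51 → 50 → 42 → 48 → 41 → 43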